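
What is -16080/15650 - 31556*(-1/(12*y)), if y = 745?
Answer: 1750481/699555 ≈ 2.5023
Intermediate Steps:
-16080/15650 - 31556*(-1/(12*y)) = -16080/15650 - 31556/((-12*745)) = -16080*1/15650 - 31556/(-8940) = -1608/1565 - 31556*(-1/8940) = -1608/1565 + 7889/2235 = 1750481/699555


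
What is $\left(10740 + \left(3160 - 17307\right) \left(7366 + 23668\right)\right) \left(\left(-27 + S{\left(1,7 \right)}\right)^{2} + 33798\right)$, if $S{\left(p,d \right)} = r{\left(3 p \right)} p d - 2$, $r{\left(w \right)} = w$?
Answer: $-14866341010396$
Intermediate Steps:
$S{\left(p,d \right)} = -2 + 3 d p^{2}$ ($S{\left(p,d \right)} = 3 p p d - 2 = 3 p^{2} d - 2 = 3 d p^{2} - 2 = -2 + 3 d p^{2}$)
$\left(10740 + \left(3160 - 17307\right) \left(7366 + 23668\right)\right) \left(\left(-27 + S{\left(1,7 \right)}\right)^{2} + 33798\right) = \left(10740 + \left(3160 - 17307\right) \left(7366 + 23668\right)\right) \left(\left(-27 - \left(2 - 21 \cdot 1^{2}\right)\right)^{2} + 33798\right) = \left(10740 - 439037998\right) \left(\left(-27 - \left(2 - 21\right)\right)^{2} + 33798\right) = \left(10740 - 439037998\right) \left(\left(-27 + \left(-2 + 21\right)\right)^{2} + 33798\right) = - 439027258 \left(\left(-27 + 19\right)^{2} + 33798\right) = - 439027258 \left(\left(-8\right)^{2} + 33798\right) = - 439027258 \left(64 + 33798\right) = \left(-439027258\right) 33862 = -14866341010396$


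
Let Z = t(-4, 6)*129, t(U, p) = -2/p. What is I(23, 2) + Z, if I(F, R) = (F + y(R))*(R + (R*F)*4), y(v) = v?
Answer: 4607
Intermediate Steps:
I(F, R) = (F + R)*(R + 4*F*R) (I(F, R) = (F + R)*(R + (R*F)*4) = (F + R)*(R + (F*R)*4) = (F + R)*(R + 4*F*R))
Z = -43 (Z = -2/6*129 = -2*⅙*129 = -⅓*129 = -43)
I(23, 2) + Z = 2*(23 + 2 + 4*23² + 4*23*2) - 43 = 2*(23 + 2 + 4*529 + 184) - 43 = 2*(23 + 2 + 2116 + 184) - 43 = 2*2325 - 43 = 4650 - 43 = 4607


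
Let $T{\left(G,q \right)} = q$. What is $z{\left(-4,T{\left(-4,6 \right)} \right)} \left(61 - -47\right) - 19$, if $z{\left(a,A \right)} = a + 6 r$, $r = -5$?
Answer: $-3691$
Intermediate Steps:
$z{\left(a,A \right)} = -30 + a$ ($z{\left(a,A \right)} = a + 6 \left(-5\right) = a - 30 = -30 + a$)
$z{\left(-4,T{\left(-4,6 \right)} \right)} \left(61 - -47\right) - 19 = \left(-30 - 4\right) \left(61 - -47\right) - 19 = - 34 \left(61 + 47\right) - 19 = \left(-34\right) 108 - 19 = -3672 - 19 = -3691$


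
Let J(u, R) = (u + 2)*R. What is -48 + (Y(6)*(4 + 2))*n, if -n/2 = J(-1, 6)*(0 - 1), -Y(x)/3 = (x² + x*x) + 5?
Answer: -16680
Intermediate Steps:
J(u, R) = R*(2 + u) (J(u, R) = (2 + u)*R = R*(2 + u))
Y(x) = -15 - 6*x² (Y(x) = -3*((x² + x*x) + 5) = -3*((x² + x²) + 5) = -3*(2*x² + 5) = -3*(5 + 2*x²) = -15 - 6*x²)
n = 12 (n = -2*6*(2 - 1)*(0 - 1) = -2*6*1*(-1) = -12*(-1) = -2*(-6) = 12)
-48 + (Y(6)*(4 + 2))*n = -48 + ((-15 - 6*6²)*(4 + 2))*12 = -48 + ((-15 - 6*36)*6)*12 = -48 + ((-15 - 216)*6)*12 = -48 - 231*6*12 = -48 - 1386*12 = -48 - 16632 = -16680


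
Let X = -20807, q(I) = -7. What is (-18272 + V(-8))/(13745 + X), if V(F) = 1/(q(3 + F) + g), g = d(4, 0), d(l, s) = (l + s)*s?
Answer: 42635/16478 ≈ 2.5874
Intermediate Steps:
d(l, s) = s*(l + s)
g = 0 (g = 0*(4 + 0) = 0*4 = 0)
V(F) = -1/7 (V(F) = 1/(-7 + 0) = 1/(-7) = -1/7)
(-18272 + V(-8))/(13745 + X) = (-18272 - 1/7)/(13745 - 20807) = -127905/7/(-7062) = -127905/7*(-1/7062) = 42635/16478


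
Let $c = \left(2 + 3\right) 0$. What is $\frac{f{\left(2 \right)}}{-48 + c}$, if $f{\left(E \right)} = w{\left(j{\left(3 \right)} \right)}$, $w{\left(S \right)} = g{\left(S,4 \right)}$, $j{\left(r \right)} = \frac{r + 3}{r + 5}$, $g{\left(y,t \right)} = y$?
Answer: $- \frac{1}{64} \approx -0.015625$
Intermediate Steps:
$j{\left(r \right)} = \frac{3 + r}{5 + r}$
$w{\left(S \right)} = S$
$c = 0$ ($c = 5 \cdot 0 = 0$)
$f{\left(E \right)} = \frac{3}{4}$ ($f{\left(E \right)} = \frac{3 + 3}{5 + 3} = \frac{1}{8} \cdot 6 = \frac{3}{4}$)
$\frac{f{\left(2 \right)}}{-48 + c} = \frac{3}{4 \left(-48 + 0\right)} = \frac{3}{4 \left(-48\right)} = \frac{3}{4} \left(- \frac{1}{48}\right) = - \frac{1}{64}$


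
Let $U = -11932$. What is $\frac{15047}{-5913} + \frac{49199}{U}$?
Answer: $- \frac{470454491}{70553916} \approx -6.668$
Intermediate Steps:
$\frac{15047}{-5913} + \frac{49199}{U} = \frac{15047}{-5913} + \frac{49199}{-11932} = 15047 \left(- \frac{1}{5913}\right) + 49199 \left(- \frac{1}{11932}\right) = - \frac{15047}{5913} - \frac{49199}{11932} = - \frac{470454491}{70553916}$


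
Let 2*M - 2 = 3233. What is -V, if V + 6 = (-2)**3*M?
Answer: 12946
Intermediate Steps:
M = 3235/2 (M = 1 + (1/2)*3233 = 1 + 3233/2 = 3235/2 ≈ 1617.5)
V = -12946 (V = -6 + (-2)**3*(3235/2) = -6 - 8*3235/2 = -6 - 12940 = -12946)
-V = -1*(-12946) = 12946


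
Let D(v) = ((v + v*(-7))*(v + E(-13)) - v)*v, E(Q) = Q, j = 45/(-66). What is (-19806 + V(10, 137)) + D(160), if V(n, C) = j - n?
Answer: -497741567/22 ≈ -2.2625e+7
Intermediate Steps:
j = -15/22 (j = 45*(-1/66) = -15/22 ≈ -0.68182)
V(n, C) = -15/22 - n
D(v) = v*(-v - 6*v*(-13 + v)) (D(v) = ((v + v*(-7))*(v - 13) - v)*v = ((v - 7*v)*(-13 + v) - v)*v = ((-6*v)*(-13 + v) - v)*v = (-6*v*(-13 + v) - v)*v = (-v - 6*v*(-13 + v))*v = v*(-v - 6*v*(-13 + v)))
(-19806 + V(10, 137)) + D(160) = (-19806 + (-15/22 - 1*10)) + 160**2*(77 - 6*160) = (-19806 + (-15/22 - 10)) + 25600*(77 - 960) = (-19806 - 235/22) + 25600*(-883) = -435967/22 - 22604800 = -497741567/22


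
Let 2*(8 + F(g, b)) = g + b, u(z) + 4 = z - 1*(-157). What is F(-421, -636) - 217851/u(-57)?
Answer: -89785/32 ≈ -2805.8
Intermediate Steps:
u(z) = 153 + z (u(z) = -4 + (z - 1*(-157)) = -4 + (z + 157) = -4 + (157 + z) = 153 + z)
F(g, b) = -8 + b/2 + g/2 (F(g, b) = -8 + (g + b)/2 = -8 + (b + g)/2 = -8 + (b/2 + g/2) = -8 + b/2 + g/2)
F(-421, -636) - 217851/u(-57) = (-8 + (1/2)*(-636) + (1/2)*(-421)) - 217851/(153 - 57) = (-8 - 318 - 421/2) - 217851/96 = -1073/2 - 217851/96 = -1073/2 - 1*72617/32 = -1073/2 - 72617/32 = -89785/32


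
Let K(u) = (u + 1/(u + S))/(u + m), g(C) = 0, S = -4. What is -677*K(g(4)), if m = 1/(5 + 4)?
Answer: 6093/4 ≈ 1523.3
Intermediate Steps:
m = ⅑ (m = 1/9 = ⅑ ≈ 0.11111)
K(u) = (u + 1/(-4 + u))/(⅑ + u) (K(u) = (u + 1/(u - 4))/(u + ⅑) = (u + 1/(-4 + u))/(⅑ + u))
-677*K(g(4)) = -6093*(-1 - 1*0² + 4*0)/(4 - 9*0² + 35*0) = -6093*(-1 - 1*0 + 0)/(4 - 9*0 + 0) = -6093*(-1 + 0 + 0)/(4 + 0 + 0) = -6093*(-1)/4 = -677*(-9/4) = 6093/4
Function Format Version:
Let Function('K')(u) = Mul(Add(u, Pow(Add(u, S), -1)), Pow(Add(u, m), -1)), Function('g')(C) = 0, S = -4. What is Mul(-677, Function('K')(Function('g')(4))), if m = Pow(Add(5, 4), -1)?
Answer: Rational(6093, 4) ≈ 1523.3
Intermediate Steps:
m = Rational(1, 9) (m = Pow(9, -1) = Rational(1, 9) ≈ 0.11111)
Function('K')(u) = Mul(Pow(Add(Rational(1, 9), u), -1), Add(u, Pow(Add(-4, u), -1))) (Function('K')(u) = Mul(Add(u, Pow(Add(u, -4), -1)), Pow(Add(u, Rational(1, 9)), -1)) = Mul(Add(u, Pow(Add(-4, u), -1)), Pow(Add(Rational(1, 9), u), -1)) = Mul(Pow(Add(Rational(1, 9), u), -1), Add(u, Pow(Add(-4, u), -1))))
Mul(-677, Function('K')(Function('g')(4))) = Mul(-677, Mul(9, Pow(Add(4, Mul(-9, Pow(0, 2)), Mul(35, 0)), -1), Add(-1, Mul(-1, Pow(0, 2)), Mul(4, 0)))) = Mul(-677, Mul(9, Pow(Add(4, Mul(-9, 0), 0), -1), Add(-1, Mul(-1, 0), 0))) = Mul(-677, Mul(9, Pow(Add(4, 0, 0), -1), Add(-1, 0, 0))) = Mul(-677, Mul(9, Pow(4, -1), -1)) = Mul(-677, Mul(9, Rational(1, 4), -1)) = Mul(-677, Rational(-9, 4)) = Rational(6093, 4)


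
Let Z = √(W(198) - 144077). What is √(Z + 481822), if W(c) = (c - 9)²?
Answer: √(481822 + 2*I*√27089) ≈ 694.13 + 0.237*I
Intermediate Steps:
W(c) = (-9 + c)²
Z = 2*I*√27089 (Z = √((-9 + 198)² - 144077) = √(189² - 144077) = √(35721 - 144077) = √(-108356) = 2*I*√27089 ≈ 329.17*I)
√(Z + 481822) = √(2*I*√27089 + 481822) = √(481822 + 2*I*√27089)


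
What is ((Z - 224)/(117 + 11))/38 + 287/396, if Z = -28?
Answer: 81011/120384 ≈ 0.67294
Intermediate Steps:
((Z - 224)/(117 + 11))/38 + 287/396 = ((-28 - 224)/(117 + 11))/38 + 287/396 = -252/128*(1/38) + 287*(1/396) = -252*1/128*(1/38) + 287/396 = -63/32*1/38 + 287/396 = -63/1216 + 287/396 = 81011/120384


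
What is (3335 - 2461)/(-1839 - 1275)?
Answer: -437/1557 ≈ -0.28067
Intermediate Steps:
(3335 - 2461)/(-1839 - 1275) = 874/(-3114) = 874*(-1/3114) = -437/1557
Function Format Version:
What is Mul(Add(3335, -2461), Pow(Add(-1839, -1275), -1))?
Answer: Rational(-437, 1557) ≈ -0.28067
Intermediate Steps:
Mul(Add(3335, -2461), Pow(Add(-1839, -1275), -1)) = Mul(874, Pow(-3114, -1)) = Mul(874, Rational(-1, 3114)) = Rational(-437, 1557)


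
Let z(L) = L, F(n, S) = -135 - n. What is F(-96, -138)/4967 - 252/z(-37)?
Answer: 1250241/183779 ≈ 6.8030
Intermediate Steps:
F(-96, -138)/4967 - 252/z(-37) = (-135 - 1*(-96))/4967 - 252/(-37) = (-135 + 96)*(1/4967) - 252*(-1/37) = -39*1/4967 + 252/37 = -39/4967 + 252/37 = 1250241/183779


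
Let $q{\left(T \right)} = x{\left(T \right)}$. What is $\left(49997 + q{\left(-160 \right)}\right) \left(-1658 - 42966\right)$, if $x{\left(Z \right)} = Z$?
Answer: $-2223926288$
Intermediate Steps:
$q{\left(T \right)} = T$
$\left(49997 + q{\left(-160 \right)}\right) \left(-1658 - 42966\right) = \left(49997 - 160\right) \left(-1658 - 42966\right) = 49837 \left(-44624\right) = -2223926288$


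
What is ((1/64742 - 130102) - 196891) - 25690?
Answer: -22833402785/64742 ≈ -3.5268e+5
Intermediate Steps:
((1/64742 - 130102) - 196891) - 25690 = (-8423063683/64742 - 196891) - 25690 = -21170180805/64742 - 25690 = -22833402785/64742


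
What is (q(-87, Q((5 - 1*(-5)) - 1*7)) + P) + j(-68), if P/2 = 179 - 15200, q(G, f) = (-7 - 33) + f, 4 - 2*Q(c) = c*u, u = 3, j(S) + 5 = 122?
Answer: -59935/2 ≈ -29968.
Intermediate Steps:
j(S) = 117 (j(S) = -5 + 122 = 117)
Q(c) = 2 - 3*c/2 (Q(c) = 2 - c*3/2 = 2 - 3*c/2)
q(G, f) = -40 + f
P = -30042 (P = 2*(179 - 15200) = 2*(-15021) = -30042)
(q(-87, Q((5 - 1*(-5)) - 1*7)) + P) + j(-68) = ((-40 + (2 - 3*((5 - 1*(-5)) - 1*7)/2)) - 30042) + 117 = ((-40 + (2 - 3*((5 + 5) - 7)/2)) - 30042) + 117 = ((-40 + (2 - 3*(10 - 7)/2)) - 30042) + 117 = ((-40 + (2 - 3/2*3)) - 30042) + 117 = ((-40 + (2 - 9/2)) - 30042) + 117 = ((-40 - 5/2) - 30042) + 117 = (-85/2 - 30042) + 117 = -60169/2 + 117 = -59935/2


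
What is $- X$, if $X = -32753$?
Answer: $32753$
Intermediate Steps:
$- X = \left(-1\right) \left(-32753\right) = 32753$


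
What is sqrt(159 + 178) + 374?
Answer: 374 + sqrt(337) ≈ 392.36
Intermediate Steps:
sqrt(159 + 178) + 374 = sqrt(337) + 374 = 374 + sqrt(337)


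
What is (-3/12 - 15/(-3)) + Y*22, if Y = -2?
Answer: -157/4 ≈ -39.250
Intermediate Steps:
(-3/12 - 15/(-3)) + Y*22 = (-3/12 - 15/(-3)) - 2*22 = (-3*1/12 - 15*(-⅓)) - 44 = (-¼ + 5) - 44 = 19/4 - 44 = -157/4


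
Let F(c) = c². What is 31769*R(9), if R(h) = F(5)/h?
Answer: 794225/9 ≈ 88247.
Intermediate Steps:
R(h) = 25/h (R(h) = 5²/h = 25/h)
31769*R(9) = 31769*(25/9) = 794225/9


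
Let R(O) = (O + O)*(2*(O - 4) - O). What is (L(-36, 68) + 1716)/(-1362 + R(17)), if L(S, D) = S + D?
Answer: -437/264 ≈ -1.6553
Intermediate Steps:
L(S, D) = D + S
R(O) = 2*O*(-8 + O) (R(O) = (2*O)*(2*(-4 + O) - O) = (2*O)*((-8 + 2*O) - O) = (2*O)*(-8 + O) = 2*O*(-8 + O))
(L(-36, 68) + 1716)/(-1362 + R(17)) = ((68 - 36) + 1716)/(-1362 + 2*17*(-8 + 17)) = (32 + 1716)/(-1362 + 2*17*9) = 1748/(-1362 + 306) = 1748/(-1056) = 1748*(-1/1056) = -437/264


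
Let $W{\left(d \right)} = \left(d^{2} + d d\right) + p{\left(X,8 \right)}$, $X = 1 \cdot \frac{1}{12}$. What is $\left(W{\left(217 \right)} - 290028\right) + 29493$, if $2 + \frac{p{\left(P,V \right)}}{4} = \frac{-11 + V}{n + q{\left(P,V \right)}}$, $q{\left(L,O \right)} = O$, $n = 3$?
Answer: $- \frac{1830027}{11} \approx -1.6637 \cdot 10^{5}$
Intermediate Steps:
$X = \frac{1}{12}$ ($X = 1 \cdot \frac{1}{12} = \frac{1}{12} \approx 0.083333$)
$p{\left(P,V \right)} = -8 + \frac{4 \left(-11 + V\right)}{3 + V}$ ($p{\left(P,V \right)} = -8 + 4 \frac{-11 + V}{3 + V} = -8 + \frac{4 \left(-11 + V\right)}{3 + V}$)
$W{\left(d \right)} = - \frac{100}{11} + 2 d^{2}$ ($W{\left(d \right)} = \left(d^{2} + d d\right) + \frac{4 \left(-17 - 8\right)}{3 + 8} = \left(d^{2} + d^{2}\right) + \frac{4 \left(-17 - 8\right)}{11} = 2 d^{2} + 4 \cdot \frac{1}{11} \left(-25\right) = 2 d^{2} - \frac{100}{11} = - \frac{100}{11} + 2 d^{2}$)
$\left(W{\left(217 \right)} - 290028\right) + 29493 = \left(\left(- \frac{100}{11} + 2 \cdot 217^{2}\right) - 290028\right) + 29493 = \left(\left(- \frac{100}{11} + 2 \cdot 47089\right) - 290028\right) + 29493 = \left(\left(- \frac{100}{11} + 94178\right) - 290028\right) + 29493 = \left(\frac{1035858}{11} - 290028\right) + 29493 = - \frac{2154450}{11} + 29493 = - \frac{1830027}{11}$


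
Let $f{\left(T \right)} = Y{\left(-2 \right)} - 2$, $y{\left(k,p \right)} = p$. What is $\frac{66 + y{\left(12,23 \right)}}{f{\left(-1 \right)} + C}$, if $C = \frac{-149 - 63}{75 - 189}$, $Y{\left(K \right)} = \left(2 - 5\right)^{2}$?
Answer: $\frac{5073}{505} \approx 10.046$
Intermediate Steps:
$Y{\left(K \right)} = 9$ ($Y{\left(K \right)} = \left(-3\right)^{2} = 9$)
$C = \frac{106}{57}$ ($C = - \frac{212}{-114} = \left(-212\right) \left(- \frac{1}{114}\right) = \frac{106}{57} \approx 1.8596$)
$f{\left(T \right)} = 7$ ($f{\left(T \right)} = 9 - 2 = 7$)
$\frac{66 + y{\left(12,23 \right)}}{f{\left(-1 \right)} + C} = \frac{66 + 23}{7 + \frac{106}{57}} = \frac{89}{\frac{505}{57}} = 89 \cdot \frac{57}{505} = \frac{5073}{505}$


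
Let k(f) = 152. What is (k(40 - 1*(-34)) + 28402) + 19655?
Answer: 48209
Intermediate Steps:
(k(40 - 1*(-34)) + 28402) + 19655 = (152 + 28402) + 19655 = 28554 + 19655 = 48209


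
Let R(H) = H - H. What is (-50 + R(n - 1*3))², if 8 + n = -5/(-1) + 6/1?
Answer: 2500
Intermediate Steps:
n = 3 (n = -8 + (-5/(-1) + 6/1) = -8 + (-5*(-1) + 6*1) = -8 + (5 + 6) = -8 + 11 = 3)
R(H) = 0
(-50 + R(n - 1*3))² = (-50 + 0)² = (-50)² = 2500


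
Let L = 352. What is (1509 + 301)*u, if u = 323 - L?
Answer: -52490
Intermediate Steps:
u = -29 (u = 323 - 1*352 = 323 - 352 = -29)
(1509 + 301)*u = (1509 + 301)*(-29) = 1810*(-29) = -52490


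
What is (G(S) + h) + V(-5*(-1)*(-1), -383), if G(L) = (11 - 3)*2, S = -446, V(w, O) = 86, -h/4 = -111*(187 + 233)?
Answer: 186582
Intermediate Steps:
h = 186480 (h = -(-444)*(187 + 233) = -(-444)*420 = -4*(-46620) = 186480)
G(L) = 16 (G(L) = 8*2 = 16)
(G(S) + h) + V(-5*(-1)*(-1), -383) = (16 + 186480) + 86 = 186496 + 86 = 186582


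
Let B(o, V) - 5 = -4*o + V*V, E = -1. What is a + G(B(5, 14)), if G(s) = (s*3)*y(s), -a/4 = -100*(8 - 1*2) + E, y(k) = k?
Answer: 100687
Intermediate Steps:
B(o, V) = 5 + V² - 4*o (B(o, V) = 5 + (-4*o + V*V) = 5 + (-4*o + V²) = 5 + (V² - 4*o) = 5 + V² - 4*o)
a = 2404 (a = -4*(-100*(8 - 1*2) - 1) = -4*(-100*(8 - 2) - 1) = -4*(-100*6 - 1) = -4*(-600 - 1) = -4*(-601) = 2404)
G(s) = 3*s² (G(s) = (s*3)*s = (3*s)*s = 3*s²)
a + G(B(5, 14)) = 2404 + 3*(5 + 14² - 4*5)² = 2404 + 3*(5 + 196 - 20)² = 2404 + 3*181² = 2404 + 3*32761 = 2404 + 98283 = 100687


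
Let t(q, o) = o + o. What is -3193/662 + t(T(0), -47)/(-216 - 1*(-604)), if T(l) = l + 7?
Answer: -162639/32107 ≈ -5.0655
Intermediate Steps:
T(l) = 7 + l
t(q, o) = 2*o
-3193/662 + t(T(0), -47)/(-216 - 1*(-604)) = -3193/662 + (2*(-47))/(-216 - 1*(-604)) = -3193*1/662 - 94/(-216 + 604) = -3193/662 - 94/388 = -3193/662 - 94*1/388 = -3193/662 - 47/194 = -162639/32107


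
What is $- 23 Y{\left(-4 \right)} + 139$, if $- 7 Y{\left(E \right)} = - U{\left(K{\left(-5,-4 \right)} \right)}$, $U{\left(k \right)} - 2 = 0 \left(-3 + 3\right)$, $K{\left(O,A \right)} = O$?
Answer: $\frac{927}{7} \approx 132.43$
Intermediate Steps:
$U{\left(k \right)} = 2$ ($U{\left(k \right)} = 2 + 0 \left(-3 + 3\right) = 2 + 0 \cdot 0 = 2 + 0 = 2$)
$Y{\left(E \right)} = \frac{2}{7}$ ($Y{\left(E \right)} = - \frac{\left(-1\right) 2}{7} = \left(- \frac{1}{7}\right) \left(-2\right) = \frac{2}{7}$)
$- 23 Y{\left(-4 \right)} + 139 = \left(-23\right) \frac{2}{7} + 139 = - \frac{46}{7} + 139 = \frac{927}{7}$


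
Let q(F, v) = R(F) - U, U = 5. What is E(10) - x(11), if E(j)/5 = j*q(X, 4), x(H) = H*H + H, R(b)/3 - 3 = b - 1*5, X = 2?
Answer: -382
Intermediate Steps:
R(b) = -6 + 3*b (R(b) = 9 + 3*(b - 1*5) = 9 + 3*(b - 5) = 9 + 3*(-5 + b) = 9 + (-15 + 3*b) = -6 + 3*b)
q(F, v) = -11 + 3*F (q(F, v) = (-6 + 3*F) - 1*5 = (-6 + 3*F) - 5 = -11 + 3*F)
x(H) = H + H**2 (x(H) = H**2 + H = H + H**2)
E(j) = -25*j (E(j) = 5*(j*(-11 + 3*2)) = 5*(j*(-11 + 6)) = 5*(j*(-5)) = 5*(-5*j) = -25*j)
E(10) - x(11) = -25*10 - 11*(1 + 11) = -250 - 11*12 = -250 - 1*132 = -250 - 132 = -382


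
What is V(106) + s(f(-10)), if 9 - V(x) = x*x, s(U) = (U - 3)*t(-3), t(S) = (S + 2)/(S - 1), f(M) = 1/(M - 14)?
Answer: -1077865/96 ≈ -11228.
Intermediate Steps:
f(M) = 1/(-14 + M)
t(S) = (2 + S)/(-1 + S)
s(U) = -3/4 + U/4 (s(U) = (U - 3)*((2 - 3)/(-1 - 3)) = (-3 + U)*(-1/(-4)) = (-3 + U)*(-1/4*(-1)) = (-3 + U)*(1/4) = -3/4 + U/4)
V(x) = 9 - x**2 (V(x) = 9 - x*x = 9 - x**2)
V(106) + s(f(-10)) = (9 - 1*106**2) + (-3/4 + 1/(4*(-14 - 10))) = (9 - 1*11236) + (-3/4 + (1/4)/(-24)) = (9 - 11236) + (-3/4 + (1/4)*(-1/24)) = -11227 + (-3/4 - 1/96) = -11227 - 73/96 = -1077865/96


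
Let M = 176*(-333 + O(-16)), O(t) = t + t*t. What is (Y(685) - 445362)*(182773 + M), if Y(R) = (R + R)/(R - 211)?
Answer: -17564065888145/237 ≈ -7.4110e+10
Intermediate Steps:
O(t) = t + t²
M = -16368 (M = 176*(-333 - 16*(1 - 16)) = 176*(-333 - 16*(-15)) = 176*(-333 + 240) = 176*(-93) = -16368)
Y(R) = 2*R/(-211 + R) (Y(R) = (2*R)/(-211 + R) = 2*R/(-211 + R))
(Y(685) - 445362)*(182773 + M) = (2*685/(-211 + 685) - 445362)*(182773 - 16368) = (2*685/474 - 445362)*166405 = (2*685*(1/474) - 445362)*166405 = (685/237 - 445362)*166405 = -105550109/237*166405 = -17564065888145/237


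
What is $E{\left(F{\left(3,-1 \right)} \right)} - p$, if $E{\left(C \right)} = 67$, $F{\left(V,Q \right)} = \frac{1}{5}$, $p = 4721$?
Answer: $-4654$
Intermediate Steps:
$F{\left(V,Q \right)} = \frac{1}{5}$
$E{\left(F{\left(3,-1 \right)} \right)} - p = 67 - 4721 = -4654$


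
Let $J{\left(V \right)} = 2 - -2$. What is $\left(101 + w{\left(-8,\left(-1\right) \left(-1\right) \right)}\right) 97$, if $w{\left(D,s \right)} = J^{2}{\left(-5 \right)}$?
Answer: $11349$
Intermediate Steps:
$J{\left(V \right)} = 4$ ($J{\left(V \right)} = 2 + 2 = 4$)
$w{\left(D,s \right)} = 16$ ($w{\left(D,s \right)} = 4^{2} = 16$)
$\left(101 + w{\left(-8,\left(-1\right) \left(-1\right) \right)}\right) 97 = \left(101 + 16\right) 97 = 117 \cdot 97 = 11349$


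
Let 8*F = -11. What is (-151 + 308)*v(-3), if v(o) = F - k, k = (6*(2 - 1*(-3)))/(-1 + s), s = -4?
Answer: 5809/8 ≈ 726.13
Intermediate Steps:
F = -11/8 (F = (⅛)*(-11) = -11/8 ≈ -1.3750)
k = -6 (k = (6*(2 - 1*(-3)))/(-1 - 4) = (6*(2 + 3))/(-5) = (6*5)*(-⅕) = 30*(-⅕) = -6)
v(o) = 37/8 (v(o) = -11/8 - 1*(-6) = -11/8 + 6 = 37/8)
(-151 + 308)*v(-3) = (-151 + 308)*(37/8) = 157*(37/8) = 5809/8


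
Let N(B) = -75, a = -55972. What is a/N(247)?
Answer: 55972/75 ≈ 746.29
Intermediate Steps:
a/N(247) = -55972/(-75) = -55972*(-1/75) = 55972/75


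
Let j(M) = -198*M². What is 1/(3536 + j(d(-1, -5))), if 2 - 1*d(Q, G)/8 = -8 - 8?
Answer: -1/4102192 ≈ -2.4377e-7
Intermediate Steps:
d(Q, G) = 144 (d(Q, G) = 16 - 8*(-8 - 8) = 16 - 8*(-16) = 16 + 128 = 144)
1/(3536 + j(d(-1, -5))) = 1/(3536 - 198*144²) = 1/(3536 - 198*20736) = 1/(3536 - 4105728) = 1/(-4102192) = -1/4102192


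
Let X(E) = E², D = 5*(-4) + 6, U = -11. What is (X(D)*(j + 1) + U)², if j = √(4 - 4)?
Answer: 34225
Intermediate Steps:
D = -14 (D = -20 + 6 = -14)
j = 0 (j = √0 = 0)
(X(D)*(j + 1) + U)² = ((-14)²*(0 + 1) - 11)² = (196*1 - 11)² = (196 - 11)² = 185² = 34225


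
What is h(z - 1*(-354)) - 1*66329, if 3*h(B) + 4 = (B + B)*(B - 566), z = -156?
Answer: -344719/3 ≈ -1.1491e+5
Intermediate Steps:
h(B) = -4/3 + 2*B*(-566 + B)/3 (h(B) = -4/3 + ((B + B)*(B - 566))/3 = -4/3 + ((2*B)*(-566 + B))/3 = -4/3 + (2*B*(-566 + B))/3 = -4/3 + 2*B*(-566 + B)/3)
h(z - 1*(-354)) - 1*66329 = (-4/3 - 1132*(-156 - 1*(-354))/3 + 2*(-156 - 1*(-354))**2/3) - 1*66329 = (-4/3 - 1132*(-156 + 354)/3 + 2*(-156 + 354)**2/3) - 66329 = (-4/3 - 1132/3*198 + (2/3)*198**2) - 66329 = (-4/3 - 74712 + (2/3)*39204) - 66329 = (-4/3 - 74712 + 26136) - 66329 = -145732/3 - 66329 = -344719/3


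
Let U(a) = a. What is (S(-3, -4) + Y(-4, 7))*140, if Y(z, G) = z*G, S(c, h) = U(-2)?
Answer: -4200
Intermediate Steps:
S(c, h) = -2
Y(z, G) = G*z
(S(-3, -4) + Y(-4, 7))*140 = (-2 + 7*(-4))*140 = (-2 - 28)*140 = -30*140 = -4200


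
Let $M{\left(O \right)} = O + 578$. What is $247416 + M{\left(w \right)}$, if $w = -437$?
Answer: $247557$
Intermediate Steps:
$M{\left(O \right)} = 578 + O$
$247416 + M{\left(w \right)} = 247416 + \left(578 - 437\right) = 247416 + 141 = 247557$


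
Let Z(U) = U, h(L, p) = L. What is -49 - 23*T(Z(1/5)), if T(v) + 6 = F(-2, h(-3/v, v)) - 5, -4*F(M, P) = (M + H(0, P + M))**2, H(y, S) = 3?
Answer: 839/4 ≈ 209.75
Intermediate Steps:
F(M, P) = -(3 + M)**2/4 (F(M, P) = -(M + 3)**2/4 = -(3 + M)**2/4)
T(v) = -45/4 (T(v) = -6 + (-(3 - 2)**2/4 - 5) = -6 + (-1/4*1**2 - 5) = -6 + (-1/4*1 - 5) = -6 + (-1/4 - 5) = -6 - 21/4 = -45/4)
-49 - 23*T(Z(1/5)) = -49 - 23*(-45/4) = -49 + 1035/4 = 839/4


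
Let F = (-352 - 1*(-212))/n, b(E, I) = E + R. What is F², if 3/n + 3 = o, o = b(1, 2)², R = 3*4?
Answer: 540097600/9 ≈ 6.0011e+7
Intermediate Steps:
R = 12
b(E, I) = 12 + E (b(E, I) = E + 12 = 12 + E)
o = 169 (o = (12 + 1)² = 13² = 169)
n = 3/166 (n = 3/(-3 + 169) = 3/166 ≈ 0.018072)
F = -23240/3 (F = (-352 - 1*(-212))/(3/166) = (-352 + 212)*(166/3) = -140*166/3 = -23240/3 ≈ -7746.7)
F² = (-23240/3)² = 540097600/9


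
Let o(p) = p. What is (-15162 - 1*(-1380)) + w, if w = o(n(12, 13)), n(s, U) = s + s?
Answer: -13758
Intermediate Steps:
n(s, U) = 2*s
w = 24 (w = 2*12 = 24)
(-15162 - 1*(-1380)) + w = (-15162 - 1*(-1380)) + 24 = (-15162 + 1380) + 24 = -13782 + 24 = -13758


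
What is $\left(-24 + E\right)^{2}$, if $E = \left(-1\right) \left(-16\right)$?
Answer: $64$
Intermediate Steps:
$E = 16$
$\left(-24 + E\right)^{2} = \left(-24 + 16\right)^{2} = \left(-8\right)^{2} = 64$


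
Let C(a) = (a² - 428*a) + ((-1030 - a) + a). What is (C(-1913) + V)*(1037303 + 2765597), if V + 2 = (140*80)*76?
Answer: 20263756452900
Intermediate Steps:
C(a) = -1030 + a² - 428*a (C(a) = (a² - 428*a) - 1030 = -1030 + a² - 428*a)
V = 851198 (V = -2 + (140*80)*76 = -2 + 11200*76 = -2 + 851200 = 851198)
(C(-1913) + V)*(1037303 + 2765597) = ((-1030 + (-1913)² - 428*(-1913)) + 851198)*(1037303 + 2765597) = ((-1030 + 3659569 + 818764) + 851198)*3802900 = (4477303 + 851198)*3802900 = 5328501*3802900 = 20263756452900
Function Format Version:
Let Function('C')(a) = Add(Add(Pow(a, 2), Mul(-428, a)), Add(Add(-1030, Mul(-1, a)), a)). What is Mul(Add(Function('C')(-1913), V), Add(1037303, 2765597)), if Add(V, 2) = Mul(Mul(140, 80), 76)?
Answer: 20263756452900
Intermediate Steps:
Function('C')(a) = Add(-1030, Pow(a, 2), Mul(-428, a)) (Function('C')(a) = Add(Add(Pow(a, 2), Mul(-428, a)), -1030) = Add(-1030, Pow(a, 2), Mul(-428, a)))
V = 851198 (V = Add(-2, Mul(Mul(140, 80), 76)) = Add(-2, Mul(11200, 76)) = Add(-2, 851200) = 851198)
Mul(Add(Function('C')(-1913), V), Add(1037303, 2765597)) = Mul(Add(Add(-1030, Pow(-1913, 2), Mul(-428, -1913)), 851198), Add(1037303, 2765597)) = Mul(Add(Add(-1030, 3659569, 818764), 851198), 3802900) = Mul(Add(4477303, 851198), 3802900) = Mul(5328501, 3802900) = 20263756452900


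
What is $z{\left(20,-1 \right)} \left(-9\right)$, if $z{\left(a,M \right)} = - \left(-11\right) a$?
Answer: $-1980$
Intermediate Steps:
$z{\left(a,M \right)} = 11 a$
$z{\left(20,-1 \right)} \left(-9\right) = 11 \cdot 20 \left(-9\right) = 220 \left(-9\right) = -1980$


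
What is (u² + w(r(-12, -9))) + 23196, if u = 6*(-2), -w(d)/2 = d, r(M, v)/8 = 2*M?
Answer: 23724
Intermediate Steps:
r(M, v) = 16*M (r(M, v) = 8*(2*M) = 16*M)
w(d) = -2*d
u = -12
(u² + w(r(-12, -9))) + 23196 = ((-12)² - 32*(-12)) + 23196 = (144 - 2*(-192)) + 23196 = (144 + 384) + 23196 = 528 + 23196 = 23724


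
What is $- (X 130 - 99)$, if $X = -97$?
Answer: $12709$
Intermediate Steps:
$- (X 130 - 99) = - (\left(-97\right) 130 - 99) = - (-12610 - 99) = \left(-1\right) \left(-12709\right) = 12709$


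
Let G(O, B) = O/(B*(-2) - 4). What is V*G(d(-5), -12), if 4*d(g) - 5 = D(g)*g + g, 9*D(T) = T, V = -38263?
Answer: -191315/144 ≈ -1328.6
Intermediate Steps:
D(T) = T/9
d(g) = 5/4 + g/4 + g²/36 (d(g) = 5/4 + ((g/9)*g + g)/4 = 5/4 + (g²/9 + g)/4 = 5/4 + (g + g²/9)/4 = 5/4 + (g/4 + g²/36) = 5/4 + g/4 + g²/36)
G(O, B) = O/(-4 - 2*B) (G(O, B) = O/(-2*B - 4) = O/(-4 - 2*B))
V*G(d(-5), -12) = -(-38263)*(5/4 + (¼)*(-5) + (1/36)*(-5)²)/(4 + 2*(-12)) = -(-38263)*(5/4 - 5/4 + (1/36)*25)/(4 - 24) = -(-38263)*(5/4 - 5/4 + 25/36)/(-20) = -(-38263)*25*(-1)/(36*20) = -38263*5/144 = -191315/144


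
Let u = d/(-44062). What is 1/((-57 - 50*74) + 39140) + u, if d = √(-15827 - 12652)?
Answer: 1/35383 - I*√28479/44062 ≈ 2.8262e-5 - 0.00383*I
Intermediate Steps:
d = I*√28479 (d = √(-28479) = I*√28479 ≈ 168.76*I)
u = -I*√28479/44062 (u = (I*√28479)/(-44062) = (I*√28479)*(-1/44062) = -I*√28479/44062 ≈ -0.00383*I)
1/((-57 - 50*74) + 39140) + u = 1/((-57 - 50*74) + 39140) - I*√28479/44062 = 1/((-57 - 3700) + 39140) - I*√28479/44062 = 1/(-3757 + 39140) - I*√28479/44062 = 1/35383 - I*√28479/44062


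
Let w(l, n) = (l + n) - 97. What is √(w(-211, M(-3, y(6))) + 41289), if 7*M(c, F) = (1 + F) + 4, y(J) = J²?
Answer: 2*√502089/7 ≈ 202.45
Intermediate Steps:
M(c, F) = 5/7 + F/7 (M(c, F) = ((1 + F) + 4)/7 = (5 + F)/7 = 5/7 + F/7)
w(l, n) = -97 + l + n
√(w(-211, M(-3, y(6))) + 41289) = √((-97 - 211 + (5/7 + (⅐)*6²)) + 41289) = √((-97 - 211 + (5/7 + (⅐)*36)) + 41289) = √((-97 - 211 + (5/7 + 36/7)) + 41289) = √((-97 - 211 + 41/7) + 41289) = √(-2115/7 + 41289) = √(286908/7) = 2*√502089/7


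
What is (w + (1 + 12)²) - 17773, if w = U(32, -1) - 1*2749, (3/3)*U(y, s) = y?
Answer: -20321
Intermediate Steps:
U(y, s) = y
w = -2717 (w = 32 - 1*2749 = 32 - 2749 = -2717)
(w + (1 + 12)²) - 17773 = (-2717 + (1 + 12)²) - 17773 = (-2717 + 13²) - 17773 = (-2717 + 169) - 17773 = -2548 - 17773 = -20321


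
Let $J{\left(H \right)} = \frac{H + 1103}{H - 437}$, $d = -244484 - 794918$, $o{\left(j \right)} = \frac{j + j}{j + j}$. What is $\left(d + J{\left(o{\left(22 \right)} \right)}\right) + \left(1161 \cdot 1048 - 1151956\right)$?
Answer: $- \frac{106234946}{109} \approx -9.7463 \cdot 10^{5}$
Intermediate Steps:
$o{\left(j \right)} = 1$ ($o{\left(j \right)} = \frac{2 j}{2 j} = 2 j \frac{1}{2 j} = 1$)
$d = -1039402$ ($d = -244484 - 794918 = -1039402$)
$J{\left(H \right)} = \frac{1103 + H}{-437 + H}$
$\left(d + J{\left(o{\left(22 \right)} \right)}\right) + \left(1161 \cdot 1048 - 1151956\right) = \left(-1039402 + \frac{1103 + 1}{-437 + 1}\right) + \left(1161 \cdot 1048 - 1151956\right) = \left(-1039402 + \frac{1}{-436} \cdot 1104\right) + \left(1216728 - 1151956\right) = \left(-1039402 - \frac{276}{109}\right) + 64772 = - \frac{113295094}{109} + 64772 = - \frac{106234946}{109}$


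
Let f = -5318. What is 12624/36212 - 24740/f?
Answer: 120377414/24071927 ≈ 5.0007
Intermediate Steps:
12624/36212 - 24740/f = 12624/36212 - 24740/(-5318) = 12624*(1/36212) - 24740*(-1/5318) = 3156/9053 + 12370/2659 = 120377414/24071927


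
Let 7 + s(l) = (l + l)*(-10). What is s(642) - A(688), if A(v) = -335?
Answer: -12512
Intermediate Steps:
s(l) = -7 - 20*l (s(l) = -7 + (l + l)*(-10) = -7 + (2*l)*(-10) = -7 - 20*l)
s(642) - A(688) = (-7 - 20*642) - 1*(-335) = (-7 - 12840) + 335 = -12847 + 335 = -12512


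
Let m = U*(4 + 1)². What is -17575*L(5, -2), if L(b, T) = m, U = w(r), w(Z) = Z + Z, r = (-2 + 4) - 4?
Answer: 1757500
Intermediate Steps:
r = -2 (r = 2 - 4 = -2)
w(Z) = 2*Z
U = -4 (U = 2*(-2) = -4)
m = -100 (m = -4*(4 + 1)² = -4*5² = -4*25 = -100)
L(b, T) = -100
-17575*L(5, -2) = -17575*(-100) = 1757500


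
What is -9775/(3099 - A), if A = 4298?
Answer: 9775/1199 ≈ 8.1526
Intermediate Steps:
-9775/(3099 - A) = -9775/(3099 - 1*4298) = -9775/(3099 - 4298) = -9775/(-1199) = -9775*(-1/1199) = 9775/1199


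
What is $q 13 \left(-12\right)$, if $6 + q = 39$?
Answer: $-5148$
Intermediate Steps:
$q = 33$ ($q = -6 + 39 = 33$)
$q 13 \left(-12\right) = 33 \cdot 13 \left(-12\right) = 429 \left(-12\right) = -5148$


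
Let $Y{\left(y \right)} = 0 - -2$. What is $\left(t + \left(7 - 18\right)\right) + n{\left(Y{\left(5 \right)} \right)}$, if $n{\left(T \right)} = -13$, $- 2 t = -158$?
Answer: $55$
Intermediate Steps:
$Y{\left(y \right)} = 2$ ($Y{\left(y \right)} = 0 + 2 = 2$)
$t = 79$ ($t = \left(- \frac{1}{2}\right) \left(-158\right) = 79$)
$\left(t + \left(7 - 18\right)\right) + n{\left(Y{\left(5 \right)} \right)} = \left(79 + \left(7 - 18\right)\right) - 13 = \left(79 - 11\right) - 13 = 68 - 13 = 55$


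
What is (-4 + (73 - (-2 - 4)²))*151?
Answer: 4983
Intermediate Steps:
(-4 + (73 - (-2 - 4)²))*151 = (-4 + (73 - 1*(-6)²))*151 = (-4 + (73 - 1*36))*151 = (-4 + (73 - 36))*151 = (-4 + 37)*151 = 33*151 = 4983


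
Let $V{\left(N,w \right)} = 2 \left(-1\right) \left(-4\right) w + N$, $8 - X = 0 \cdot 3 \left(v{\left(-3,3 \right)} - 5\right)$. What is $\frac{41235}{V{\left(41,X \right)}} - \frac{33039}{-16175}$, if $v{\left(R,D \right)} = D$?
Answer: $\frac{44696348}{113225} \approx 394.76$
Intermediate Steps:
$X = 8$ ($X = 8 - 0 \cdot 3 \left(3 - 5\right) = 8 - 0 \left(-2\right) = 8 - 0 = 8 + 0 = 8$)
$V{\left(N,w \right)} = N + 8 w$ ($V{\left(N,w \right)} = 2 \cdot 4 w + N = 8 w + N = N + 8 w$)
$\frac{41235}{V{\left(41,X \right)}} - \frac{33039}{-16175} = \frac{41235}{41 + 8 \cdot 8} - \frac{33039}{-16175} = \frac{41235}{41 + 64} - - \frac{33039}{16175} = \frac{41235}{105} + \frac{33039}{16175} = 41235 \cdot \frac{1}{105} + \frac{33039}{16175} = \frac{2749}{7} + \frac{33039}{16175} = \frac{44696348}{113225}$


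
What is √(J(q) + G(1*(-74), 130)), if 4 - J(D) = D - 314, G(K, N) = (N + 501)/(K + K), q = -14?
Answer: √1794685/74 ≈ 18.103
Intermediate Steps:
G(K, N) = (501 + N)/(2*K) (G(K, N) = (501 + N)/((2*K)) = (501 + N)*(1/(2*K)) = (501 + N)/(2*K))
J(D) = 318 - D (J(D) = 4 - (D - 314) = 4 - (-314 + D) = 4 + (314 - D) = 318 - D)
√(J(q) + G(1*(-74), 130)) = √((318 - 1*(-14)) + (501 + 130)/(2*((1*(-74))))) = √((318 + 14) + (½)*631/(-74)) = √(332 + (½)*(-1/74)*631) = √(332 - 631/148) = √(48505/148) = √1794685/74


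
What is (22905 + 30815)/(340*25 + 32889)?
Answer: 53720/41389 ≈ 1.2979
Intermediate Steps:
(22905 + 30815)/(340*25 + 32889) = 53720/(8500 + 32889) = 53720/41389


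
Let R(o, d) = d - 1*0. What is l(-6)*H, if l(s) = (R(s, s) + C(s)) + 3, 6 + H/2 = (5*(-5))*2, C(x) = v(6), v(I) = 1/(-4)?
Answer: 364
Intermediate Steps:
v(I) = -1/4
R(o, d) = d (R(o, d) = d + 0 = d)
C(x) = -1/4
H = -112 (H = -12 + 2*((5*(-5))*2) = -12 + 2*(-25*2) = -12 + 2*(-50) = -12 - 100 = -112)
l(s) = 11/4 + s (l(s) = (s - 1/4) + 3 = (-1/4 + s) + 3 = 11/4 + s)
l(-6)*H = (11/4 - 6)*(-112) = -13/4*(-112) = 364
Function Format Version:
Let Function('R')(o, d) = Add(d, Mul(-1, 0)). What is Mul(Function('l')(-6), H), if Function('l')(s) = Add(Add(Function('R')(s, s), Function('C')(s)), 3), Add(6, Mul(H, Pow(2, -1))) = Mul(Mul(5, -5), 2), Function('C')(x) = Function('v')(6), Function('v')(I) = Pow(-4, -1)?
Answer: 364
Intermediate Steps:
Function('v')(I) = Rational(-1, 4)
Function('R')(o, d) = d (Function('R')(o, d) = Add(d, 0) = d)
Function('C')(x) = Rational(-1, 4)
H = -112 (H = Add(-12, Mul(2, Mul(Mul(5, -5), 2))) = Add(-12, Mul(2, Mul(-25, 2))) = Add(-12, Mul(2, -50)) = Add(-12, -100) = -112)
Function('l')(s) = Add(Rational(11, 4), s) (Function('l')(s) = Add(Add(s, Rational(-1, 4)), 3) = Add(Add(Rational(-1, 4), s), 3) = Add(Rational(11, 4), s))
Mul(Function('l')(-6), H) = Mul(Add(Rational(11, 4), -6), -112) = Mul(Rational(-13, 4), -112) = 364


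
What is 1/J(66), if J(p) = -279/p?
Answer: -22/93 ≈ -0.23656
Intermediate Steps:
1/J(66) = 1/(-279/66) = 1/(-279*1/66) = 1/(-93/22) = -22/93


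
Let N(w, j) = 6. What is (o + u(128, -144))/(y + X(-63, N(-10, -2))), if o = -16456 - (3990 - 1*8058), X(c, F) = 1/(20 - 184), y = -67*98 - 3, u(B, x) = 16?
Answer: 2029008/1077317 ≈ 1.8834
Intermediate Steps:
y = -6569 (y = -6566 - 3 = -6569)
X(c, F) = -1/164 (X(c, F) = 1/(-164) = -1/164)
o = -12388 (o = -16456 - (3990 - 8058) = -16456 - 1*(-4068) = -16456 + 4068 = -12388)
(o + u(128, -144))/(y + X(-63, N(-10, -2))) = (-12388 + 16)/(-6569 - 1/164) = -12372/(-1077317/164) = -12372*(-164/1077317) = 2029008/1077317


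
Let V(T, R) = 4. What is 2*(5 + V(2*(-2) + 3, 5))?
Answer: 18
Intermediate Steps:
2*(5 + V(2*(-2) + 3, 5)) = 2*(5 + 4) = 2*9 = 18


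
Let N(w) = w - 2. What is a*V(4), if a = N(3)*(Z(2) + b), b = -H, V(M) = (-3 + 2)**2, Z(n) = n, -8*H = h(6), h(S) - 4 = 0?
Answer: 5/2 ≈ 2.5000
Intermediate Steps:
h(S) = 4 (h(S) = 4 + 0 = 4)
H = -1/2 (H = -1/8*4 = -1/2 ≈ -0.50000)
N(w) = -2 + w
V(M) = 1 (V(M) = (-1)**2 = 1)
b = 1/2 (b = -1*(-1/2) = 1/2 ≈ 0.50000)
a = 5/2 (a = (-2 + 3)*(2 + 1/2) = 1*(5/2) = 5/2 ≈ 2.5000)
a*V(4) = (5/2)*1 = 5/2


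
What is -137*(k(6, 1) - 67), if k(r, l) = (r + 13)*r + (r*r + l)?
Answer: -11508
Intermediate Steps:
k(r, l) = l + r² + r*(13 + r) (k(r, l) = (13 + r)*r + (r² + l) = r*(13 + r) + (l + r²) = l + r² + r*(13 + r))
-137*(k(6, 1) - 67) = -137*((1 + 2*6² + 13*6) - 67) = -137*((1 + 2*36 + 78) - 67) = -137*((1 + 72 + 78) - 67) = -137*(151 - 67) = -137*84 = -11508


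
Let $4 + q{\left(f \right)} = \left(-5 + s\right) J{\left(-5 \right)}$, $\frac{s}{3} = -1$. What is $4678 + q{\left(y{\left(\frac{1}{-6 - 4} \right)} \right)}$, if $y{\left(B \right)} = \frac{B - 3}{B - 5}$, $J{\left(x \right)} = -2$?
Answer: $4690$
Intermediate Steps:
$s = -3$ ($s = 3 \left(-1\right) = -3$)
$y{\left(B \right)} = \frac{-3 + B}{-5 + B}$
$q{\left(f \right)} = 12$ ($q{\left(f \right)} = -4 + \left(-5 - 3\right) \left(-2\right) = -4 - -16 = -4 + 16 = 12$)
$4678 + q{\left(y{\left(\frac{1}{-6 - 4} \right)} \right)} = 4678 + 12 = 4690$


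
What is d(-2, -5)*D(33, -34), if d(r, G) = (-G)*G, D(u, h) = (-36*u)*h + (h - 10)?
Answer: -1008700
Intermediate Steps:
D(u, h) = -10 + h - 36*h*u (D(u, h) = -36*h*u + (-10 + h) = -10 + h - 36*h*u)
d(r, G) = -G²
d(-2, -5)*D(33, -34) = (-1*(-5)²)*(-10 - 34 - 36*(-34)*33) = (-1*25)*(-10 - 34 + 40392) = -25*40348 = -1008700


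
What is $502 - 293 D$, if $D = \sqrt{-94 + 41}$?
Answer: $502 - 293 i \sqrt{53} \approx 502.0 - 2133.1 i$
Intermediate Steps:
$D = i \sqrt{53}$ ($D = \sqrt{-53} = i \sqrt{53} \approx 7.2801 i$)
$502 - 293 D = 502 - 293 i \sqrt{53}$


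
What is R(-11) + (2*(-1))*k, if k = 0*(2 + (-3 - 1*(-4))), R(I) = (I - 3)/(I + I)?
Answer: 7/11 ≈ 0.63636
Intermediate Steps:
R(I) = (-3 + I)/(2*I) (R(I) = (-3 + I)/((2*I)) = (-3 + I)*(1/(2*I)) = (-3 + I)/(2*I))
k = 0 (k = 0*(2 + (-3 + 4)) = 0*(2 + 1) = 0*3 = 0)
R(-11) + (2*(-1))*k = (½)*(-3 - 11)/(-11) + (2*(-1))*0 = (½)*(-1/11)*(-14) - 2*0 = 7/11 + 0 = 7/11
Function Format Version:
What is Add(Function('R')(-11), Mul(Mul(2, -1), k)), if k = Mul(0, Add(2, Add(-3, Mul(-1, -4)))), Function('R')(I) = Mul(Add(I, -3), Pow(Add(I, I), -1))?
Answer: Rational(7, 11) ≈ 0.63636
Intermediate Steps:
Function('R')(I) = Mul(Rational(1, 2), Pow(I, -1), Add(-3, I)) (Function('R')(I) = Mul(Add(-3, I), Pow(Mul(2, I), -1)) = Mul(Add(-3, I), Mul(Rational(1, 2), Pow(I, -1))) = Mul(Rational(1, 2), Pow(I, -1), Add(-3, I)))
k = 0 (k = Mul(0, Add(2, Add(-3, 4))) = Mul(0, Add(2, 1)) = Mul(0, 3) = 0)
Add(Function('R')(-11), Mul(Mul(2, -1), k)) = Add(Mul(Rational(1, 2), Pow(-11, -1), Add(-3, -11)), Mul(Mul(2, -1), 0)) = Add(Mul(Rational(1, 2), Rational(-1, 11), -14), Mul(-2, 0)) = Add(Rational(7, 11), 0) = Rational(7, 11)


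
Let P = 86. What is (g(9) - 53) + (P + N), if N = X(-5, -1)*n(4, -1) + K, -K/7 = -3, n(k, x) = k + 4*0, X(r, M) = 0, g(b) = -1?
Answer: 53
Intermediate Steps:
n(k, x) = k (n(k, x) = k + 0 = k)
K = 21 (K = -7*(-3) = 21)
N = 21 (N = 0*4 + 21 = 0 + 21 = 21)
(g(9) - 53) + (P + N) = (-1 - 53) + (86 + 21) = -54 + 107 = 53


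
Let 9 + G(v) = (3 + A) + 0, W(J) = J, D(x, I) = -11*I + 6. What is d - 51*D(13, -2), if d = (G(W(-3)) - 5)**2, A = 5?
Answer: -1392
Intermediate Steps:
D(x, I) = 6 - 11*I
G(v) = -1 (G(v) = -9 + ((3 + 5) + 0) = -9 + (8 + 0) = -9 + 8 = -1)
d = 36 (d = (-1 - 5)**2 = (-6)**2 = 36)
d - 51*D(13, -2) = 36 - 51*(6 - 11*(-2)) = 36 - 51*(6 + 22) = 36 - 51*28 = 36 - 1428 = -1392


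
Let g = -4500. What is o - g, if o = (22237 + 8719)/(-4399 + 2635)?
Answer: 1976761/441 ≈ 4482.5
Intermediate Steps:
o = -7739/441 (o = 30956/(-1764) = 30956*(-1/1764) = -7739/441 ≈ -17.549)
o - g = -7739/441 - 1*(-4500) = -7739/441 + 4500 = 1976761/441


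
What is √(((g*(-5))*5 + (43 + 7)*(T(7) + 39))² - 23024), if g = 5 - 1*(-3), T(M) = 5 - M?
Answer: 2*√674869 ≈ 1643.0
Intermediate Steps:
g = 8 (g = 5 + 3 = 8)
√(((g*(-5))*5 + (43 + 7)*(T(7) + 39))² - 23024) = √(((8*(-5))*5 + (43 + 7)*((5 - 1*7) + 39))² - 23024) = √((-40*5 + 50*((5 - 7) + 39))² - 23024) = √((-200 + 50*(-2 + 39))² - 23024) = √((-200 + 50*37)² - 23024) = √((-200 + 1850)² - 23024) = √(1650² - 23024) = √(2722500 - 23024) = √2699476 = 2*√674869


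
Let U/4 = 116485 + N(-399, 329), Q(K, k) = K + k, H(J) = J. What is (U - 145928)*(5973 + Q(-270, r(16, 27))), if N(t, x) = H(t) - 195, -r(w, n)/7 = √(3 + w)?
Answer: 1811478108 - 2223452*√19 ≈ 1.8018e+9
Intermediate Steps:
r(w, n) = -7*√(3 + w)
N(t, x) = -195 + t (N(t, x) = t - 195 = -195 + t)
U = 463564 (U = 4*(116485 + (-195 - 399)) = 4*(116485 - 594) = 4*115891 = 463564)
(U - 145928)*(5973 + Q(-270, r(16, 27))) = (463564 - 145928)*(5973 + (-270 - 7*√(3 + 16))) = 317636*(5973 + (-270 - 7*√19)) = 317636*(5703 - 7*√19) = 1811478108 - 2223452*√19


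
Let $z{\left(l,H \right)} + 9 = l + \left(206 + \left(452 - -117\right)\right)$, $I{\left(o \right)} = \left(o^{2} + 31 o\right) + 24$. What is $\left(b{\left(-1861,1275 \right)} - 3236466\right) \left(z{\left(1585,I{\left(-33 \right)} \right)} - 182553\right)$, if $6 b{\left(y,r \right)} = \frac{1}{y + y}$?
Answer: $\frac{6512208236800013}{11166} \approx 5.8322 \cdot 10^{11}$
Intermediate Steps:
$I{\left(o \right)} = 24 + o^{2} + 31 o$
$z{\left(l,H \right)} = 766 + l$ ($z{\left(l,H \right)} = -9 + \left(l + \left(206 + \left(452 - -117\right)\right)\right) = -9 + \left(l + \left(206 + \left(452 + 117\right)\right)\right) = -9 + \left(l + \left(206 + 569\right)\right) = -9 + \left(l + 775\right) = -9 + \left(775 + l\right) = 766 + l$)
$b{\left(y,r \right)} = \frac{1}{12 y}$ ($b{\left(y,r \right)} = \frac{1}{6 \left(y + y\right)} = \frac{1}{6 \cdot 2 y} = \frac{\frac{1}{2} \frac{1}{y}}{6} = \frac{1}{12 y}$)
$\left(b{\left(-1861,1275 \right)} - 3236466\right) \left(z{\left(1585,I{\left(-33 \right)} \right)} - 182553\right) = \left(\frac{1}{12 \left(-1861\right)} - 3236466\right) \left(\left(766 + 1585\right) - 182553\right) = \left(\frac{1}{12} \left(- \frac{1}{1861}\right) - 3236466\right) \left(2351 - 182553\right) = \left(- \frac{1}{22332} - 3236466\right) \left(-180202\right) = \left(- \frac{72276758713}{22332}\right) \left(-180202\right) = \frac{6512208236800013}{11166}$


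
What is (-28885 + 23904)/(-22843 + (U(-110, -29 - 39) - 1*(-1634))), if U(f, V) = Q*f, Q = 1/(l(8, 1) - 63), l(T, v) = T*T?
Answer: 4981/21319 ≈ 0.23364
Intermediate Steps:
l(T, v) = T**2
Q = 1 (Q = 1/(8**2 - 63) = 1/(64 - 63) = 1/1 = 1)
U(f, V) = f (U(f, V) = 1*f = f)
(-28885 + 23904)/(-22843 + (U(-110, -29 - 39) - 1*(-1634))) = (-28885 + 23904)/(-22843 + (-110 - 1*(-1634))) = -4981/(-22843 + (-110 + 1634)) = -4981/(-22843 + 1524) = -4981/(-21319) = -4981*(-1/21319) = 4981/21319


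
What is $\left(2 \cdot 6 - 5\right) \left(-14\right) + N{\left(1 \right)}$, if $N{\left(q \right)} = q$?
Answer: $-97$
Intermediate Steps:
$\left(2 \cdot 6 - 5\right) \left(-14\right) + N{\left(1 \right)} = \left(2 \cdot 6 - 5\right) \left(-14\right) + 1 = \left(12 - 5\right) \left(-14\right) + 1 = 7 \left(-14\right) + 1 = -98 + 1 = -97$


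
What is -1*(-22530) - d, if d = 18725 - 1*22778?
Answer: 26583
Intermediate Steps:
d = -4053 (d = 18725 - 22778 = -4053)
-1*(-22530) - d = -1*(-22530) - 1*(-4053) = 22530 + 4053 = 26583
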